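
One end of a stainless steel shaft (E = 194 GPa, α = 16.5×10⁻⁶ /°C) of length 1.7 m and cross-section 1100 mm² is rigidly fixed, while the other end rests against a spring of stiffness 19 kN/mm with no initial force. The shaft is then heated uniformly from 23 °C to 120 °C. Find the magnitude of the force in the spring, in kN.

P ≈ 44.9 kN

Free thermal expansion: δ_free = αΔT L = 16.5×10⁻⁶ × 97 × 1700 = 2.721 mm.
Let P be the compressive force at the spring. The shaft shortens elastically by PL/(AE) and the spring compresses by P/k; together these equal δ_free.
P [ L/(AE) + 1/k ] = δ_free → P [ 1700/(1100×194×10³) + 1/(19×10³) ] = 2.721.
P = 2.721 / 6.06×10⁻⁵ = 44900 N.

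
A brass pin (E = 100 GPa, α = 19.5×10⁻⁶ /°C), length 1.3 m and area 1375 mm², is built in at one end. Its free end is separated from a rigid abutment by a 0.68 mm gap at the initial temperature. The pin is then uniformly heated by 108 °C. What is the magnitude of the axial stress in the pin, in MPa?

σ ≈ 158 MPa (compressive)

Unrestrained expansion: δ_free = αΔT L = 19.5×10⁻⁶ × 108 × 1300 = 2.738 mm.
This exceeds the 0.68 mm gap, so the wall pushes back. The portion of expansion that must be recovered elastically is δ_free − gap = 2.738 − 0.68 = 2.058 mm.
Compatibility: PL/(AE) = 2.058 mm, so σ = P/A = E × (2.058/1300) = 158.3 MPa.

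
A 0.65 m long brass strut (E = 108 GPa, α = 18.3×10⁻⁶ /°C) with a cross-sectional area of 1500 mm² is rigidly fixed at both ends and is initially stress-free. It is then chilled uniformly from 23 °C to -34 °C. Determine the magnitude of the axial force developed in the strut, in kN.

P ≈ 169 kN (tensile)

The ends cannot move, so σ = EαΔT = 108×10³ × 18.3×10⁻⁶ × 57 = 112.7 MPa.
P = AEαΔT = 1500 × 108×10³ × 18.3×10⁻⁶ × 57 = 169 kN (tensile).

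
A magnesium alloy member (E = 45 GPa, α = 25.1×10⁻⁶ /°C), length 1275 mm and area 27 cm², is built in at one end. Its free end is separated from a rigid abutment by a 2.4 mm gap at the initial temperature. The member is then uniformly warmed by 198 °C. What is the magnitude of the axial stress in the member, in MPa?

If the wall were absent the member would grow by αΔT L = 25.1×10⁻⁶ × 198 × 1275 = 6.336 mm.
After closing the 2.4 mm clearance, 6.336 − 2.4 = 3.936 mm of expansion remains to be suppressed by the wall.
That suppressed elongation corresponds to σ = E·Δ/L = 45×10³ × 3.936/1275 = 138.9 MPa.

σ ≈ 139 MPa (compressive)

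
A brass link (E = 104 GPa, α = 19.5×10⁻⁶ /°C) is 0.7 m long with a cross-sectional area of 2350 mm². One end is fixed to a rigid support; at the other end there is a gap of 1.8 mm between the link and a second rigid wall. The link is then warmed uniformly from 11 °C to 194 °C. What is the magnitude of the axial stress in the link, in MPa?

Unrestrained expansion: δ_free = αΔT L = 19.5×10⁻⁶ × 183 × 700 = 2.498 mm.
After closing the 1.8 mm clearance, 2.498 − 1.8 = 0.6979 mm of expansion remains to be suppressed by the wall.
Compatibility: PL/(AE) = 0.6979 mm, so σ = P/A = E × (0.6979/700) = 103.7 MPa.

σ ≈ 104 MPa (compressive)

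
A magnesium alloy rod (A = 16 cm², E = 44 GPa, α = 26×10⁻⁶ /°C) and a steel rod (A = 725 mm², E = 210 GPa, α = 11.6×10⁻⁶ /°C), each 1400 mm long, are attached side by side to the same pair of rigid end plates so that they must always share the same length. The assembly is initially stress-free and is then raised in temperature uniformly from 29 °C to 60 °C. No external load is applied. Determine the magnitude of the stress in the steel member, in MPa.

Equilibrium of a rigid end plate with no external load gives equal and opposite internal forces ±P in the two members. Since α_{magnesium alloy} > α_{steel}, heating drives the magnesium alloy into compression and the steel into tension.
Compatibility of the two members (thermal + elastic change equal): (α₁ − α₂)ΔT = P·[1/(A₁E₁) + 1/(A₂E₂)].
|α₁ − α₂|·ΔT = 14.4×10⁻⁶ × 31 = 0.0004464.
1/(A₁E₁) + 1/(A₂E₂) = 1/(1600×44×10³) + 1/(725×210×10³) = 2.077×10⁻⁸ N⁻¹.
P = 0.0004464 / 2.077×10⁻⁸ = 21490 N = 21.49 kN.
σ_{steel} = P/A₂ = 21490/725 = 29.64 MPa, tensile.

σ ≈ 29.6 MPa (tensile)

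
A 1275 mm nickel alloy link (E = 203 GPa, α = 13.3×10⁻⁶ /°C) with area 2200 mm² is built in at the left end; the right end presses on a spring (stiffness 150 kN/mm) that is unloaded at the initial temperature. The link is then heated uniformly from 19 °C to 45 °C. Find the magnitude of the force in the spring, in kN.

P ≈ 46.3 kN

The unrestrained thermal change is αΔT L = 13.3×10⁻⁶ × 26 × 1275 = 0.4409 mm.
Let P be the compressive force at the spring. The link shortens elastically by PL/(AE) and the spring compresses by P/k; together these equal δ_free.
P [ L/(AE) + 1/k ] = δ_free → P [ 1275/(2200×203×10³) + 1/(150×10³) ] = 0.4409.
P = 0.4409 / 9.522×10⁻⁶ = 46300 N.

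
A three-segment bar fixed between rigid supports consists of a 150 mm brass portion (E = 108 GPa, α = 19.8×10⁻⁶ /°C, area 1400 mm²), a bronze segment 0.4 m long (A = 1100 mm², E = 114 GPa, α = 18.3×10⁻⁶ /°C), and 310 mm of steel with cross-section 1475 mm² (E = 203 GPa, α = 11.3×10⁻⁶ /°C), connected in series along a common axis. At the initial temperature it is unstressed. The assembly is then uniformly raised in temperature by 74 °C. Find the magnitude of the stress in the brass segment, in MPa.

σ ≈ 140 MPa (compressive)

Free thermal expansion of the whole bar: Σ αᵢΔT Lᵢ = 19.8×10⁻⁶×74×150 + 18.3×10⁻⁶×74×400 + 11.3×10⁻⁶×74×310 = 1.021 mm.
The walls prevent any net length change, so an axial force P (same in every segment) develops. Compatibility: P · Σ Lᵢ/(AᵢEᵢ) = δ_free.
The series flexibility is Σ Lᵢ/(AᵢEᵢ) = 150/(1400×108×10³) + 400/(1100×114×10³) + 310/(1475×203×10³) = 5.217×10⁻⁶ mm/N.
P = 1.021 / 5.217×10⁻⁶ = 195600 N = 195.6 kN, compressive.
σ_{brass} = P / A = 195600 / 1400 = 139.7 MPa.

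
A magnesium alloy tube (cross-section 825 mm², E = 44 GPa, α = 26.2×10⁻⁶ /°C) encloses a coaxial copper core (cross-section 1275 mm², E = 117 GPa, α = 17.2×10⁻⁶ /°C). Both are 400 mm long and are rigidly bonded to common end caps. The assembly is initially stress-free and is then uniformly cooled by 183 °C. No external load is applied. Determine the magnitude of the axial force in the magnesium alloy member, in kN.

P ≈ 48.1 kN (tensile in the magnesium alloy)

Both members must finish at the same length. With the larger α, the magnesium alloy tends to over-contract; the plates restrain it, putting the magnesium alloy in tension and the copper in compression. With no external load the two internal forces are equal and opposite, magnitude P.
Compatibility of the two members (thermal + elastic change equal): (α₁ − α₂)ΔT = P·[1/(A₁E₁) + 1/(A₂E₂)].
|α₁ − α₂|·ΔT = 9×10⁻⁶ × 183 = 0.001647.
1/(A₁E₁) + 1/(A₂E₂) = 1/(825×44×10³) + 1/(1275×117×10³) = 3.425×10⁻⁸ N⁻¹.
So P = 0.001647 / 3.425×10⁻⁸ = 48.09 kN.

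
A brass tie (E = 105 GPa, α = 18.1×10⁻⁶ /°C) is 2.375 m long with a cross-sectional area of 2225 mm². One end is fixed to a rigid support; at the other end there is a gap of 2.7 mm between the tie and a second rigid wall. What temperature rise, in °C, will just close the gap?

ΔT ≈ 62.8 °C

Contact occurs when the free expansion equals the gap: αΔT L = 2.7 mm.
So ΔT = g/(αL) = 2.7/(18.1×10⁻⁶ × 2375) = 62.81 °C.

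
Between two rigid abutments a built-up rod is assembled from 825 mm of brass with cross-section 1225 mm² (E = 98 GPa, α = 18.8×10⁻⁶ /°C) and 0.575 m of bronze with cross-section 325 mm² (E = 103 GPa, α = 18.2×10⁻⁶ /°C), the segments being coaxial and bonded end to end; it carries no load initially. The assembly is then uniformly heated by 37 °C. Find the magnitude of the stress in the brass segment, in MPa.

σ ≈ 32.6 MPa (compressive)

Free thermal expansion of the whole bar: Σ αᵢΔT Lᵢ = 18.8×10⁻⁶×37×825 + 18.2×10⁻⁶×37×575 = 0.9611 mm.
Since the ends are fixed, an axial force P builds up, equal in every segment, with P · Σ Lᵢ/(AᵢEᵢ) = δ_free.
Σ Lᵢ/(AᵢEᵢ) = 825/(1225×98×10³) + 575/(325×103×10³) = 2.405×10⁻⁵ mm/N.
P = 0.9611 / 2.405×10⁻⁵ = 39960 N = 39.96 kN, compressive.
σ_{brass} = P / A = 39960 / 1225 = 32.62 MPa.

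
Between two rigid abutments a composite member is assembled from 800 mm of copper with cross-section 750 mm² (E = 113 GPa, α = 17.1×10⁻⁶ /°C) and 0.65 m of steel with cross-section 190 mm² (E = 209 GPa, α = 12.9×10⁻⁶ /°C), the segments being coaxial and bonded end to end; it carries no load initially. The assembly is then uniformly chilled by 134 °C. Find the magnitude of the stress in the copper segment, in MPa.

σ ≈ 153 MPa (tensile)

Free thermal contraction of the whole bar: Σ αᵢΔT Lᵢ = 17.1×10⁻⁶×134×800 + 12.9×10⁻⁶×134×650 = 2.957 mm.
The walls prevent any net length change, so an axial force P (same in every segment) develops. Compatibility: P · Σ Lᵢ/(AᵢEᵢ) = δ_free.
The series flexibility is Σ Lᵢ/(AᵢEᵢ) = 800/(750×113×10³) + 650/(190×209×10³) = 2.581×10⁻⁵ mm/N.
So P = 2.957 / 2.581×10⁻⁵ = 114.6 kN, tensile.
σ_{copper} = P / A = 114600 / 750 = 152.8 MPa.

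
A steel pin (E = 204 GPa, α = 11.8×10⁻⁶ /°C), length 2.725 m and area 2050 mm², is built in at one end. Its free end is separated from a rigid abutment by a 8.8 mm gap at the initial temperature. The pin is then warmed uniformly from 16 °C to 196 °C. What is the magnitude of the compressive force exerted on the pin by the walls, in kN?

Free thermal elongation = αΔT L = 11.8×10⁻⁶ × 180 × 2725 = 5.788 mm.
Since δ_free = 5.79 mm is less than the 8.8 mm gap, the pin never touches the wall. No axial force develops.

P ≈ 0 kN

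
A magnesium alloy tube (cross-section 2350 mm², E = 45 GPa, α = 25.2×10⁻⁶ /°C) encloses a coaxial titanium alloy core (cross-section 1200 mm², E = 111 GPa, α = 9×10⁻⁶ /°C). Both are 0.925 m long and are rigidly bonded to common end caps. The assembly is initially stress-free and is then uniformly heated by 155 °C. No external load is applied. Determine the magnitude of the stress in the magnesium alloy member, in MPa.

Both members must finish at the same length. With the larger α, the magnesium alloy tends to over-expand; the plates restrain it, putting the magnesium alloy in compression and the titanium alloy in tension. With no external load the two internal forces are equal and opposite, magnitude P.
Setting the final lengths equal and cancelling L: (α₁ − α₂)ΔT = P/(A₁E₁) + P/(A₂E₂).
|α₁ − α₂|·ΔT = 16.2×10⁻⁶ × 155 = 0.002511.
1/(A₁E₁) + 1/(A₂E₂) = 1/(2350×45×10³) + 1/(1200×111×10³) = 1.696×10⁻⁸ N⁻¹.
So P = 0.002511 / 1.696×10⁻⁸ = 148 kN.
σ_{magnesium alloy} = P/A₁ = 148000/2350 = 62.99 MPa, compressive.

σ ≈ 63 MPa (compressive)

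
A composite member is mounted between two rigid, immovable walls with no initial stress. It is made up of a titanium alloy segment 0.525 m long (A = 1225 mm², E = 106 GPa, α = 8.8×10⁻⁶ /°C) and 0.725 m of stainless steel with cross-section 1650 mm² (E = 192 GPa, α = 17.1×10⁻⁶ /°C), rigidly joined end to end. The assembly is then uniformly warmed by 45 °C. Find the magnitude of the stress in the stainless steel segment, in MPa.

Free thermal expansion of the whole bar: Σ αᵢΔT Lᵢ = 8.8×10⁻⁶×45×525 + 17.1×10⁻⁶×45×725 = 0.7658 mm.
Since the ends are fixed, an axial force P builds up, equal in every segment, with P · Σ Lᵢ/(AᵢEᵢ) = δ_free.
The series flexibility is Σ Lᵢ/(AᵢEᵢ) = 525/(1225×106×10³) + 725/(1650×192×10³) = 6.332×10⁻⁶ mm/N.
Hence P = δ_free / Σ(L/AE) = 0.7658/6.332×10⁻⁶ = 120.9 kN (compressive).
σ_{stainless steel} = P / A = 120900 / 1650 = 73.3 MPa.

σ ≈ 73.3 MPa (compressive)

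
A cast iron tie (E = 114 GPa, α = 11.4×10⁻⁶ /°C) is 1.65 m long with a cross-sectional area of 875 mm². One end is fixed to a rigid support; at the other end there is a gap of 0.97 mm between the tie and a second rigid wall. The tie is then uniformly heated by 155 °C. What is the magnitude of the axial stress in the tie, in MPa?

Unrestrained expansion: δ_free = αΔT L = 11.4×10⁻⁶ × 155 × 1650 = 2.916 mm.
After closing the 0.97 mm clearance, 2.916 − 0.97 = 1.946 mm of expansion remains to be suppressed by the wall.
Compatibility: PL/(AE) = 1.946 mm, so σ = P/A = E × (1.946/1650) = 134.4 MPa.

σ ≈ 134 MPa (compressive)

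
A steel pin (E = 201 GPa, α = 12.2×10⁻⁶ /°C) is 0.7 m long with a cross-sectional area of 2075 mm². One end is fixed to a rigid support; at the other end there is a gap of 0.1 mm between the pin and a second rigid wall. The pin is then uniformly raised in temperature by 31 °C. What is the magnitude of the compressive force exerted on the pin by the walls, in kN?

Free thermal elongation = αΔT L = 12.2×10⁻⁶ × 31 × 700 = 0.2647 mm.
The gap closes (δ_free > 0.1 mm) and the wall then resists a further 0.2647 − 0.1 = 0.1647 mm of expansion.
That suppressed elongation corresponds to σ = E·Δ/L = 201×10³ × 0.1647/700 = 47.3 MPa.
Force on the wall = σA = 47.3 × 2075 mm² = 98.16 kN.

P ≈ 98.2 kN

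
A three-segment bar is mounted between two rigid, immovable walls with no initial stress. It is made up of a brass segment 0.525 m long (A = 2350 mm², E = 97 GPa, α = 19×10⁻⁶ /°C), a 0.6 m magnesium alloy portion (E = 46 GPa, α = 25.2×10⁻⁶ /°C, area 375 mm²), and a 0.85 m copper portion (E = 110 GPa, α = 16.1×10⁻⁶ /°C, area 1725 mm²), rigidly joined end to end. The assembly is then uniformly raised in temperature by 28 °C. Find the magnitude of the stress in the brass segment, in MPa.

σ ≈ 11.1 MPa (compressive)

Free thermal expansion of the whole bar: Σ αᵢΔT Lᵢ = 19×10⁻⁶×28×525 + 25.2×10⁻⁶×28×600 + 16.1×10⁻⁶×28×850 = 1.086 mm.
The walls prevent any net length change, so an axial force P (same in every segment) develops. Compatibility: P · Σ Lᵢ/(AᵢEᵢ) = δ_free.
The series flexibility is Σ Lᵢ/(AᵢEᵢ) = 525/(2350×97×10³) + 600/(375×46×10³) + 850/(1725×110×10³) = 4.157×10⁻⁵ mm/N.
P = 1.086 / 4.157×10⁻⁵ = 26120 N = 26.12 kN, compressive.
σ_{brass} = P / A = 26120 / 2350 = 11.12 MPa.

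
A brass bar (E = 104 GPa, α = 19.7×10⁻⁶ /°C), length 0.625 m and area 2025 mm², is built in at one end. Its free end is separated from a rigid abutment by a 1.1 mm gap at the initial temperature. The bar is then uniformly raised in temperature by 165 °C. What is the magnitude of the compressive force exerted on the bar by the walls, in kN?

P ≈ 314 kN

Free thermal elongation = αΔT L = 19.7×10⁻⁶ × 165 × 625 = 2.032 mm.
The gap closes (δ_free > 1.1 mm) and the wall then resists a further 2.032 − 1.1 = 0.9316 mm of expansion.
Compatibility: PL/(AE) = 0.9316 mm, so σ = P/A = E × (0.9316/625) = 155 MPa.
Force on the wall = σA = 155 × 2025 mm² = 313.9 kN.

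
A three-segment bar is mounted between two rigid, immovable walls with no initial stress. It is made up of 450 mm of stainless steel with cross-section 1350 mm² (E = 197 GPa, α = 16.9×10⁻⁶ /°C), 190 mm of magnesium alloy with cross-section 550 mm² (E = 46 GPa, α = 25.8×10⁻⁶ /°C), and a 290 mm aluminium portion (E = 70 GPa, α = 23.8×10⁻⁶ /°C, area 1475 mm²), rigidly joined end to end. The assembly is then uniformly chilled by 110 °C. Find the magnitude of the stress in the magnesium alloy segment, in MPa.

With the walls removed the bar would change length by δ_free = Σ αᵢΔT Lᵢ = 16.9×10⁻⁶×110×450 + 25.8×10⁻⁶×110×190 + 23.8×10⁻⁶×110×290 = 2.135 mm.
Since the ends are fixed, an axial force P builds up, equal in every segment, with P · Σ Lᵢ/(AᵢEᵢ) = δ_free.
The series flexibility is Σ Lᵢ/(AᵢEᵢ) = 450/(1350×197×10³) + 190/(550×46×10³) + 290/(1475×70×10³) = 1.201×10⁻⁵ mm/N.
So P = 2.135 / 1.201×10⁻⁵ = 177.8 kN, tensile.
σ_{magnesium alloy} = P / A = 177800 / 550 = 323.2 MPa.

σ ≈ 323 MPa (tensile)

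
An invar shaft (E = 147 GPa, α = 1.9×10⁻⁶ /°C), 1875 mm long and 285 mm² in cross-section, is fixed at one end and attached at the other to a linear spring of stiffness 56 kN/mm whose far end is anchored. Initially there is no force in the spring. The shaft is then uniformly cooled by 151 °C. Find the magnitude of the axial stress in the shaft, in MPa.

If the spring were absent the shaft would shorten by αΔT L = 1.9×10⁻⁶ × 151 × 1875 = 0.5379 mm.
With a force P in the spring, the elastic change of the shaft is PL/(AE) and that of the spring is P/k; compatibility requires their sum to equal δ_free.
P [ L/(AE) + 1/k ] = δ_free → P [ 1875/(285×147×10³) + 1/(56×10³) ] = 0.5379.
P = 0.5379 / 6.261×10⁻⁵ = 8592 N.
σ = P/A = 8592/285 = 30.15 MPa.

σ ≈ 30.1 MPa (tensile)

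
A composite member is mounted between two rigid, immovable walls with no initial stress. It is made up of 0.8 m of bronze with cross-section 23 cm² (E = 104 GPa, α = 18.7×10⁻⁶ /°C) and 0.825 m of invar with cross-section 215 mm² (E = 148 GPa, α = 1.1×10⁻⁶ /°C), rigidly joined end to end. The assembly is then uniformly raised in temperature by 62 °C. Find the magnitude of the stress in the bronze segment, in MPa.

σ ≈ 14.6 MPa (compressive)

Free thermal expansion of the whole bar: Σ αᵢΔT Lᵢ = 18.7×10⁻⁶×62×800 + 1.1×10⁻⁶×62×825 = 0.9838 mm.
The walls prevent any net length change, so an axial force P (same in every segment) develops. Compatibility: P · Σ Lᵢ/(AᵢEᵢ) = δ_free.
Σ Lᵢ/(AᵢEᵢ) = 800/(2300×104×10³) + 825/(215×148×10³) = 2.927×10⁻⁵ mm/N.
Hence P = δ_free / Σ(L/AE) = 0.9838/2.927×10⁻⁵ = 33.61 kN (compressive).
σ_{bronze} = P / A = 33610 / 2300 = 14.61 MPa.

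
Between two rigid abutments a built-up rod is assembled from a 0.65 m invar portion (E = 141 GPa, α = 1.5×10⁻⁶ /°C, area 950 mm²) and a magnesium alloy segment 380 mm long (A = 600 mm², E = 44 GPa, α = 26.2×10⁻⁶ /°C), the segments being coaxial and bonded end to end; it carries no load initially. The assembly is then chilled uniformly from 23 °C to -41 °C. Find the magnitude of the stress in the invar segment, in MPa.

σ ≈ 38.3 MPa (tensile)

Free thermal contraction of the whole bar: Σ αᵢΔT Lᵢ = 1.5×10⁻⁶×64×650 + 26.2×10⁻⁶×64×380 = 0.6996 mm.
The walls prevent any net length change, so an axial force P (same in every segment) develops. Compatibility: P · Σ Lᵢ/(AᵢEᵢ) = δ_free.
Σ Lᵢ/(AᵢEᵢ) = 650/(950×141×10³) + 380/(600×44×10³) = 1.925×10⁻⁵ mm/N.
P = 0.6996 / 1.925×10⁻⁵ = 36350 N = 36.35 kN, tensile.
σ_{invar} = P / A = 36350 / 950 = 38.26 MPa.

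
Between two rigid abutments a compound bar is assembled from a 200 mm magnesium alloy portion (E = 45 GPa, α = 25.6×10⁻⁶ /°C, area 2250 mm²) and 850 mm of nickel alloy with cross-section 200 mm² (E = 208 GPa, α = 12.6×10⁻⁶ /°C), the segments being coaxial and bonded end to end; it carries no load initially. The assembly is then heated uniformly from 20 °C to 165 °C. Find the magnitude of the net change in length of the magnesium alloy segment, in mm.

|ΔL| ≈ 0.54 mm

Free thermal expansion of the whole bar: Σ αᵢΔT Lᵢ = 25.6×10⁻⁶×145×200 + 12.6×10⁻⁶×145×850 = 2.295 mm.
Since the ends are fixed, an axial force P builds up, equal in every segment, with P · Σ Lᵢ/(AᵢEᵢ) = δ_free.
Σ Lᵢ/(AᵢEᵢ) = 200/(2250×45×10³) + 850/(200×208×10³) = 2.241×10⁻⁵ mm/N.
So P = 2.295 / 2.241×10⁻⁵ = 102.4 kN, compressive.
For the magnesium alloy segment, free thermal change = 25.6×10⁻⁶×145×200 = 0.7424 mm and elastic change from P = 102400×200/(2250×45×10³) = 0.2023 mm; these oppose, so the net change is 0.54 mm (segment lengthens).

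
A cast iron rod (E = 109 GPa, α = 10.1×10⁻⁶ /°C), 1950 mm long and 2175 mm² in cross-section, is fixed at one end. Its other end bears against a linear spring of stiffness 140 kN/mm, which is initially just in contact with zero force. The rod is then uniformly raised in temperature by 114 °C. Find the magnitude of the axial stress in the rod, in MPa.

The unrestrained thermal change is αΔT L = 10.1×10⁻⁶ × 114 × 1950 = 2.245 mm.
With a force P in the spring, the elastic change of the rod is PL/(AE) and that of the spring is P/k; compatibility requires their sum to equal δ_free.
P [ L/(AE) + 1/k ] = δ_free → P [ 1950/(2175×109×10³) + 1/(140×10³) ] = 2.245.
P = 2.245 / 1.537×10⁻⁵ = 146100 N.
σ = P/A = 146100/2175 = 67.17 MPa.

σ ≈ 67.2 MPa (compressive)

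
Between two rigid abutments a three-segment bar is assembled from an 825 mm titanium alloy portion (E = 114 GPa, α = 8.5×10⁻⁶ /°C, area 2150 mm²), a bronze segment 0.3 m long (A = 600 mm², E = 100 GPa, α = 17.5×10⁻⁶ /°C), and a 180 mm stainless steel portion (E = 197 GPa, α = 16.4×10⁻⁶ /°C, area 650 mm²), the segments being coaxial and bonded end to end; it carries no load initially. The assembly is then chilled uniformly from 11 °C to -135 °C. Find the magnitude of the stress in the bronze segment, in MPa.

With the walls removed the bar would change length by δ_free = Σ αᵢΔT Lᵢ = 8.5×10⁻⁶×146×825 + 17.5×10⁻⁶×146×300 + 16.4×10⁻⁶×146×180 = 2.221 mm.
Since the ends are fixed, an axial force P builds up, equal in every segment, with P · Σ Lᵢ/(AᵢEᵢ) = δ_free.
Σ Lᵢ/(AᵢEᵢ) = 825/(2150×114×10³) + 300/(600×100×10³) + 180/(650×197×10³) = 9.772×10⁻⁶ mm/N.
Hence P = δ_free / Σ(L/AE) = 2.221/9.772×10⁻⁶ = 227.3 kN (tensile).
σ_{bronze} = P / A = 227300 / 600 = 378.9 MPa.

σ ≈ 379 MPa (tensile)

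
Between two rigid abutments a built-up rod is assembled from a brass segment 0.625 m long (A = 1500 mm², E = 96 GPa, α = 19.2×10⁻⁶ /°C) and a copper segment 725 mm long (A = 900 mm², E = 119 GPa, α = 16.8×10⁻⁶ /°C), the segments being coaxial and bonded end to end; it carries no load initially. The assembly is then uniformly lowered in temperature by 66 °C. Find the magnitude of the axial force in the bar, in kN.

P ≈ 144 kN (tensile)

Free thermal contraction of the whole bar: Σ αᵢΔT Lᵢ = 19.2×10⁻⁶×66×625 + 16.8×10⁻⁶×66×725 = 1.596 mm.
Since the ends are fixed, an axial force P builds up, equal in every segment, with P · Σ Lᵢ/(AᵢEᵢ) = δ_free.
The series flexibility is Σ Lᵢ/(AᵢEᵢ) = 625/(1500×96×10³) + 725/(900×119×10³) = 1.111×10⁻⁵ mm/N.
Hence P = δ_free / Σ(L/AE) = 1.596/1.111×10⁻⁵ = 143.6 kN (tensile).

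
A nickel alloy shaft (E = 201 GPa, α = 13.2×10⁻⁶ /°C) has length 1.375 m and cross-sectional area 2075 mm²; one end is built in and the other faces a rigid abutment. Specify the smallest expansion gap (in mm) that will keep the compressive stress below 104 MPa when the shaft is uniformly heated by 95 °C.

With no wall the shaft would lengthen by αΔT L = 13.2×10⁻⁶ × 95 × 1375 = 1.724 mm.
At the allowable stress the elastic shortening the wall may impose is σL/E = 104 × 1375 / (201×10³) = 0.7114 mm.
So the gap has to take up the difference, g_min = δ_free − σL/E = 1.724 − 0.7114 = 1.013 mm.

g ≈ 1.01 mm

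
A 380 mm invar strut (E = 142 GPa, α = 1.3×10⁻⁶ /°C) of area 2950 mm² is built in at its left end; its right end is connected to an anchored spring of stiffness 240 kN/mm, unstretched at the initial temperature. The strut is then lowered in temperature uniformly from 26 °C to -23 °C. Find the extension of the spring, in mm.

If the spring were absent the strut would shorten by αΔT L = 1.3×10⁻⁶ × 49 × 380 = 0.02421 mm.
With a force P in the spring, the elastic change of the strut is PL/(AE) and that of the spring is P/k; compatibility requires their sum to equal δ_free.
P [ L/(AE) + 1/k ] = δ_free → P [ 380/(2950×142×10³) + 1/(240×10³) ] = 0.02421.
P = 0.02421 / 5.074×10⁻⁶ = 4771 N.
Spring extension = P/k = 4771/(240×10³) = 0.01988 mm.

δ ≈ 0.0199 mm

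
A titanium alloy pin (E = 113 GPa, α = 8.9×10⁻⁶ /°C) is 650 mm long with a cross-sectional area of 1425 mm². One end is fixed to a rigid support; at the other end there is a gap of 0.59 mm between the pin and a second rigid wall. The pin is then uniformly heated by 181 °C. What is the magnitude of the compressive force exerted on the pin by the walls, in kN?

Free thermal elongation = αΔT L = 8.9×10⁻⁶ × 181 × 650 = 1.047 mm.
This exceeds the 0.59 mm gap, so the wall pushes back. The portion of expansion that must be recovered elastically is δ_free − gap = 1.047 − 0.59 = 0.4571 mm.
Compatibility: PL/(AE) = 0.4571 mm, so σ = P/A = E × (0.4571/650) = 79.46 MPa.
Force on the wall = σA = 79.46 × 1425 mm² = 113.2 kN.

P ≈ 113 kN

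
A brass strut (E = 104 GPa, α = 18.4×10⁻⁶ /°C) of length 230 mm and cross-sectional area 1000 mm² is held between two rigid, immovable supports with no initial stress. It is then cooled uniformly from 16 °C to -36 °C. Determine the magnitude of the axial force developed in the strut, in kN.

With zero net strain, σ = E·αΔT = 104 GPa × 18.4×10⁻⁶ × 52 = 99.51 MPa.
Axial force P = σA = 99.51 × 1000 = 99510 N = 99.51 kN, tensile.

P ≈ 99.5 kN (tensile)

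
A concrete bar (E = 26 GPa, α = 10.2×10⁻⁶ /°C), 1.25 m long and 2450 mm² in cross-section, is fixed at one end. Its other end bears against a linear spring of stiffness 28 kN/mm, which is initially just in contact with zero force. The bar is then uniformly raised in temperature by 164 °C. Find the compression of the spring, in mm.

If the spring were absent the bar would lengthen by αΔT L = 10.2×10⁻⁶ × 164 × 1250 = 2.091 mm.
Let P be the compressive force at the spring. The bar shortens elastically by PL/(AE) and the spring compresses by P/k; together these equal δ_free.
P [ L/(AE) + 1/k ] = δ_free → P [ 1250/(2450×26×10³) + 1/(28×10³) ] = 2.091.
P = 2.091 / 5.534×10⁻⁵ = 37790 N.
Spring compression = P/k = 37790/(28×10³) = 1.35 mm.

δ ≈ 1.35 mm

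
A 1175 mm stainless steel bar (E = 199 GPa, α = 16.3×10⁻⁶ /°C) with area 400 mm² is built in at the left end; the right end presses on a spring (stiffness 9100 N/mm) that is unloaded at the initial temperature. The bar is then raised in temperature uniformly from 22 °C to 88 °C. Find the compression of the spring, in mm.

δ ≈ 1.11 mm

If the spring were absent the bar would lengthen by αΔT L = 16.3×10⁻⁶ × 66 × 1175 = 1.264 mm.
Let P be the compressive force at the spring. The bar shortens elastically by PL/(AE) and the spring compresses by P/k; together these equal δ_free.
P [ L/(AE) + 1/k ] = δ_free → P [ 1175/(400×199×10³) + 1/(9100) ] = 1.264.
P = 1.264 / 0.0001247 = 10140 N.
Spring compression = P/k = 10140/(9100) = 1.114 mm.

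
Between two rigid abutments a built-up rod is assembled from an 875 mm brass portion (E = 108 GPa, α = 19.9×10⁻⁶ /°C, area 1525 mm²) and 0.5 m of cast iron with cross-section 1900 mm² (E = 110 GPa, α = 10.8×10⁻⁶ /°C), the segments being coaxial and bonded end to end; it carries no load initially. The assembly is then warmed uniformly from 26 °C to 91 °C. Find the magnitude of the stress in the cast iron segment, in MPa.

Free thermal expansion of the whole bar: Σ αᵢΔT Lᵢ = 19.9×10⁻⁶×65×875 + 10.8×10⁻⁶×65×500 = 1.483 mm.
The walls prevent any net length change, so an axial force P (same in every segment) develops. Compatibility: P · Σ Lᵢ/(AᵢEᵢ) = δ_free.
The series flexibility is Σ Lᵢ/(AᵢEᵢ) = 875/(1525×108×10³) + 500/(1900×110×10³) = 7.705×10⁻⁶ mm/N.
Hence P = δ_free / Σ(L/AE) = 1.483/7.705×10⁻⁶ = 192.4 kN (compressive).
σ_{cast iron} = P / A = 192400 / 1900 = 101.3 MPa.

σ ≈ 101 MPa (compressive)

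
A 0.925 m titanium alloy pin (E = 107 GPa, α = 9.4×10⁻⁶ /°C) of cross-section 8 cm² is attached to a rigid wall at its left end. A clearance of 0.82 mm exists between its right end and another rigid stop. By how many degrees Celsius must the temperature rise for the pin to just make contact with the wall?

Contact occurs when the free expansion equals the gap: αΔT L = 0.82 mm.
So ΔT = g/(αL) = 0.82/(9.4×10⁻⁶ × 925) = 94.31 °C.

ΔT ≈ 94.3 °C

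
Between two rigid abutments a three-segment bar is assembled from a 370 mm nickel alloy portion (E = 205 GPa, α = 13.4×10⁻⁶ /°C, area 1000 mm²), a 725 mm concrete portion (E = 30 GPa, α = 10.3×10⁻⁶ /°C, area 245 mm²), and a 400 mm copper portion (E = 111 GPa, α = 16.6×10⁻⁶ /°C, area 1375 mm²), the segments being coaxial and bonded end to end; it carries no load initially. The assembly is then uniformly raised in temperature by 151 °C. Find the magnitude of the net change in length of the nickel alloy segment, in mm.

|ΔL| ≈ 0.698 mm

Free thermal expansion of the whole bar: Σ αᵢΔT Lᵢ = 13.4×10⁻⁶×151×370 + 10.3×10⁻⁶×151×725 + 16.6×10⁻⁶×151×400 = 2.879 mm.
The rigid supports impose zero overall length change; the single axial force P common to all segments must satisfy P Σ Lᵢ/(AᵢEᵢ) = δ_free.
Σ Lᵢ/(AᵢEᵢ) = 370/(1000×205×10³) + 725/(245×30×10³) + 400/(1375×111×10³) = 0.0001031 mm/N.
So P = 2.879 / 0.0001031 = 27.93 kN, compressive.
For the nickel alloy segment, free thermal change = 13.4×10⁻⁶×151×370 = 0.7487 mm and elastic change from P = 27930×370/(1000×205×10³) = 0.05042 mm; these oppose, so the net change is 0.698 mm (segment lengthens).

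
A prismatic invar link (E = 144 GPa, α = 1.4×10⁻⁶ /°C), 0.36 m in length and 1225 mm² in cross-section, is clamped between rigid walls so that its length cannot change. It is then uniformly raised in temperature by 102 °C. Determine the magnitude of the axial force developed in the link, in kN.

P ≈ 25.2 kN (compressive)

The ends cannot move, so σ = EαΔT = 144×10³ × 1.4×10⁻⁶ × 102 = 20.56 MPa.
Then P = σA = 20.56 × 1225 mm² = 25.19 kN, compressive.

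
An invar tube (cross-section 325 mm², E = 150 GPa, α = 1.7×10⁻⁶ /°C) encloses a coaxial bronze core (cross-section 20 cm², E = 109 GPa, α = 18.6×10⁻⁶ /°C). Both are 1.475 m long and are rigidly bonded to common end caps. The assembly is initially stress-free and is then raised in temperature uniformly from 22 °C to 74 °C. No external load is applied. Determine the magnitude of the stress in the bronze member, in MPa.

σ ≈ 17.5 MPa (compressive)

The bronze has the larger α, so on heating it would change length more than the invar if both were free. The rigid plates force a common final length, so the bronze is put into compression and the invar into tension, with equal and opposite forces P (no external load).
Equating the net (thermal + elastic) strains gives |α₁ − α₂|·ΔT = P·[1/(A₁E₁) + 1/(A₂E₂)].
|α₁ − α₂|·ΔT = 16.9×10⁻⁶ × 52 = 0.0008788.
1/(A₁E₁) + 1/(A₂E₂) = 1/(325×150×10³) + 1/(2000×109×10³) = 2.51×10⁻⁸ N⁻¹.
So P = 0.0008788 / 2.51×10⁻⁸ = 35.01 kN.
σ_{bronze} = P/A₂ = 35010/2000 = 17.51 MPa, compressive.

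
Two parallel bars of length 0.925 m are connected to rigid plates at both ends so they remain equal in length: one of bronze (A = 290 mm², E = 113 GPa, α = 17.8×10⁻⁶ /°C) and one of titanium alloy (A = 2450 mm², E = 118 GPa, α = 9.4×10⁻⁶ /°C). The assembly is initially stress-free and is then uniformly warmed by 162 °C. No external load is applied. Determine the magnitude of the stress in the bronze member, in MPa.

The bronze has the larger α, so on heating it would change length more than the titanium alloy if both were free. The rigid plates force a common final length, so the bronze is put into compression and the titanium alloy into tension, with equal and opposite forces P (no external load).
Compatibility of the two members (thermal + elastic change equal): (α₁ − α₂)ΔT = P·[1/(A₁E₁) + 1/(A₂E₂)].
|α₁ − α₂|·ΔT = 8.4×10⁻⁶ × 162 = 0.001361.
1/(A₁E₁) + 1/(A₂E₂) = 1/(290×113×10³) + 1/(2450×118×10³) = 3.397×10⁻⁸ N⁻¹.
So P = 0.001361 / 3.397×10⁻⁸ = 40.05 kN.
σ_{bronze} = P/A₁ = 40050/290 = 138.1 MPa, compressive.

σ ≈ 138 MPa (compressive)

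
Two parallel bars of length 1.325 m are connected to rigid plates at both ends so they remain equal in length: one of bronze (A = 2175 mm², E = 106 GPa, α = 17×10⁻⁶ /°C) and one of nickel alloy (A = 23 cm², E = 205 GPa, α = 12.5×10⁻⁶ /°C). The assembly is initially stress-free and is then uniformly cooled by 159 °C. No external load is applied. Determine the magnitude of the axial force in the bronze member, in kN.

P ≈ 111 kN (tensile in the bronze)

Both members must finish at the same length. With the larger α, the bronze tends to over-contract; the plates restrain it, putting the bronze in tension and the nickel alloy in compression. With no external load the two internal forces are equal and opposite, magnitude P.
Equating the net (thermal + elastic) strains gives |α₁ − α₂|·ΔT = P·[1/(A₁E₁) + 1/(A₂E₂)].
|α₁ − α₂|·ΔT = 4.5×10⁻⁶ × 159 = 0.0007155.
1/(A₁E₁) + 1/(A₂E₂) = 1/(2175×106×10³) + 1/(2300×205×10³) = 6.458×10⁻⁹ N⁻¹.
So P = 0.0007155 / 6.458×10⁻⁹ = 110.8 kN.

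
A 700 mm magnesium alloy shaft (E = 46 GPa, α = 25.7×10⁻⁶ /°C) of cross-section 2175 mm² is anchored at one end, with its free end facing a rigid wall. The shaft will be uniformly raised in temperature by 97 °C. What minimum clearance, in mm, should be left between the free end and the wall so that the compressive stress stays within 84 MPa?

g ≈ 0.467 mm

With no wall the shaft would lengthen by αΔT L = 25.7×10⁻⁶ × 97 × 700 = 1.745 mm.
A stress of 84 MPa corresponds to the wall pushing the shaft back by σL/E = 84×700/(46×10³) = 1.278 mm.
The gap must absorb the remainder: g_min = 1.745 − 1.278 = 0.4668 mm.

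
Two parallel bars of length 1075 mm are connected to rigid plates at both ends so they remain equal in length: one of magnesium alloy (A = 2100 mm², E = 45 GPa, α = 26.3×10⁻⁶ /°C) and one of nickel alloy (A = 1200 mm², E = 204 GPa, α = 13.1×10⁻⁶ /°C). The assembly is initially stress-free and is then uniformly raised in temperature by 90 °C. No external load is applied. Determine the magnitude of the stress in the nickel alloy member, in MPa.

Both members must finish at the same length. With the larger α, the magnesium alloy tends to over-expand; the plates restrain it, putting the magnesium alloy in compression and the nickel alloy in tension. With no external load the two internal forces are equal and opposite, magnitude P.
Compatibility of the two members (thermal + elastic change equal): (α₁ − α₂)ΔT = P·[1/(A₁E₁) + 1/(A₂E₂)].
|α₁ − α₂|·ΔT = 13.2×10⁻⁶ × 90 = 0.001188.
1/(A₁E₁) + 1/(A₂E₂) = 1/(2100×45×10³) + 1/(1200×204×10³) = 1.467×10⁻⁸ N⁻¹.
So P = 0.001188 / 1.467×10⁻⁸ = 81 kN.
σ_{nickel alloy} = P/A₂ = 81000/1200 = 67.5 MPa, tensile.

σ ≈ 67.5 MPa (tensile)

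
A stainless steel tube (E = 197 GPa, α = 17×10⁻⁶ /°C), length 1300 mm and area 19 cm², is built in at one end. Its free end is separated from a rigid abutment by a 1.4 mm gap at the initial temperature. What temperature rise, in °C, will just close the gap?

ΔT ≈ 63.3 °C

Contact occurs when the free expansion equals the gap: αΔT L = 1.4 mm.
ΔT = 1.4 / (17×10⁻⁶ × 1300) = 63.35 °C.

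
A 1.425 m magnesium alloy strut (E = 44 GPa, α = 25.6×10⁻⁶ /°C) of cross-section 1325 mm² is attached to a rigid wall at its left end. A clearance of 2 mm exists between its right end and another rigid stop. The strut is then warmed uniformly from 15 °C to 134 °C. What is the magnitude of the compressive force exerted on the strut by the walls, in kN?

P ≈ 95.8 kN

Unrestrained expansion: δ_free = αΔT L = 25.6×10⁻⁶ × 119 × 1425 = 4.341 mm.
This exceeds the 2 mm gap, so the wall pushes back. The portion of expansion that must be recovered elastically is δ_free − gap = 4.341 − 2 = 2.341 mm.
That suppressed elongation corresponds to σ = E·Δ/L = 44×10³ × 2.341/1425 = 72.29 MPa.
Force on the wall = σA = 72.29 × 1325 mm² = 95.78 kN.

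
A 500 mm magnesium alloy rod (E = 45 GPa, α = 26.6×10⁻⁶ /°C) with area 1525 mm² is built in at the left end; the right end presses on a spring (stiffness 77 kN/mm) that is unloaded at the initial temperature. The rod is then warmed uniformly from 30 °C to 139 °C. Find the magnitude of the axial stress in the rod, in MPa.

σ ≈ 46.9 MPa (compressive)

If the spring were absent the rod would lengthen by αΔT L = 26.6×10⁻⁶ × 109 × 500 = 1.45 mm.
With a force P in the spring, the elastic change of the rod is PL/(AE) and that of the spring is P/k; compatibility requires their sum to equal δ_free.
So P = δ_free / [L/(AE) + 1/k] = 1.45 / [ 500/(1525×45×10³) + 1/(77×10³) ].
P = 1.45 / 2.027×10⁻⁵ = 71510 N.
σ = P/A = 71510/1525 = 46.89 MPa.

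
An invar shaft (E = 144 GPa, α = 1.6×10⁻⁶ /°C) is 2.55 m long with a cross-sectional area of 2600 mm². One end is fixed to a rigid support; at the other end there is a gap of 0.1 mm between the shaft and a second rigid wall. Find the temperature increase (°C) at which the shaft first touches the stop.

The gap closes when αΔT L = 0.1 mm, since the shaft is still unstressed at that instant.
So ΔT = g/(αL) = 0.1/(1.6×10⁻⁶ × 2550) = 24.51 °C.

ΔT ≈ 24.5 °C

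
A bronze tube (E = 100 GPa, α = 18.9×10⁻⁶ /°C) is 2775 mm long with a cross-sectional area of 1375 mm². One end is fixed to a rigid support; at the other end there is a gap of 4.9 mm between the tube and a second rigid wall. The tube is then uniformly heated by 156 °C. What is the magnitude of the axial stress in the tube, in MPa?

If the wall were absent the tube would grow by αΔT L = 18.9×10⁻⁶ × 156 × 2775 = 8.182 mm.
The gap closes (δ_free > 4.9 mm) and the wall then resists a further 8.182 − 4.9 = 3.282 mm of expansion.
So σ = E(δ_free − g)/L = 100×10³ × 3.282/2775 = 118.3 MPa.

σ ≈ 118 MPa (compressive)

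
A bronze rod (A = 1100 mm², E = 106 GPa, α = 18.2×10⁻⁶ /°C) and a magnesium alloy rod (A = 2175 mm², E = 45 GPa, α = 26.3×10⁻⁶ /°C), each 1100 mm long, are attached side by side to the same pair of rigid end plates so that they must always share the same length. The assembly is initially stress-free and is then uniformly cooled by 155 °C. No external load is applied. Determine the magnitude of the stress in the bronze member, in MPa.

Both members must finish at the same length. With the larger α, the magnesium alloy tends to over-contract; the plates restrain it, putting the magnesium alloy in tension and the bronze in compression. With no external load the two internal forces are equal and opposite, magnitude P.
Setting the final lengths equal and cancelling L: (α₁ − α₂)ΔT = P/(A₁E₁) + P/(A₂E₂).
|α₁ − α₂|·ΔT = 8.1×10⁻⁶ × 155 = 0.001256.
1/(A₁E₁) + 1/(A₂E₂) = 1/(1100×106×10³) + 1/(2175×45×10³) = 1.879×10⁻⁸ N⁻¹.
P = 0.001256 / 1.879×10⁻⁸ = 66810 N = 66.81 kN.
σ_{bronze} = P/A₁ = 66810/1100 = 60.73 MPa, compressive.

σ ≈ 60.7 MPa (compressive)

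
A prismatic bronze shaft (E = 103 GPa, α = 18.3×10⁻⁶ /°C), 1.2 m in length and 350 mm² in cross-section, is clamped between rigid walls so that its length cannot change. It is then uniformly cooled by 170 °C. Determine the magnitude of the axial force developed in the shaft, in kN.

The ends cannot move, so σ = EαΔT = 103×10³ × 18.3×10⁻⁶ × 170 = 320.4 MPa.
Then P = σA = 320.4 × 350 mm² = 112.2 kN, tensile.

P ≈ 112 kN (tensile)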